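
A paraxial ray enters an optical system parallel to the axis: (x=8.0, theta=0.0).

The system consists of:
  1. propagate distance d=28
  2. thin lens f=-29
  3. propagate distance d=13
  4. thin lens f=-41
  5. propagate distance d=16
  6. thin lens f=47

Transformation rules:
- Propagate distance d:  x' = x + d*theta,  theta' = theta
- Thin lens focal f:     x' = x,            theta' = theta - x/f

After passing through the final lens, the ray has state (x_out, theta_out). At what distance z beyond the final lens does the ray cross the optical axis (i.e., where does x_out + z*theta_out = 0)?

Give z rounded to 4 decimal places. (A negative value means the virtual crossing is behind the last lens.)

Initial: x=8.0000 theta=0.0000
After 1 (propagate distance d=28): x=8.0000 theta=0.0000
After 2 (thin lens f=-29): x=8.0000 theta=8/29 (≈0.2759)
After 3 (propagate distance d=13): x=336/29 (≈11.5862) theta=8/29 (≈0.2759)
After 4 (thin lens f=-41): x=336/29 (≈11.5862) theta=664/1189 (≈0.5585)
After 5 (propagate distance d=16): x=24400/1189 (≈20.5214) theta=664/1189 (≈0.5585)
After 6 (thin lens f=47): x=24400/1189 (≈20.5214) theta=6808/55883 (≈0.1218)
z_focus = -x_out/theta_out = -(24400/1189)/(6808/55883) = -143350/851 ≈ -168.4489
Rounded to 4 decimal places: z = -168.4489

Answer: -168.4489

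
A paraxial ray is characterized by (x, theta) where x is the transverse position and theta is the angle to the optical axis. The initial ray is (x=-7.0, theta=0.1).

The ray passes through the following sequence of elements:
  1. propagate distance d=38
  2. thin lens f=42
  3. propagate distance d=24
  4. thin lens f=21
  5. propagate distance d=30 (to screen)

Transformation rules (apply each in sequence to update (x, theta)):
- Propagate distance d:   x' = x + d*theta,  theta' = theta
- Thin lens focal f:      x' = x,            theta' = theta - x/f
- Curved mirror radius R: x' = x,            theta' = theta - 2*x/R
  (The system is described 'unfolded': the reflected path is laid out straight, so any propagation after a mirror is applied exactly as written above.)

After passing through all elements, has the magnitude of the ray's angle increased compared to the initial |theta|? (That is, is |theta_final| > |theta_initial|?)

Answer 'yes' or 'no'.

Answer: yes

Derivation:
Initial: x=-7.0000 theta=0.1000
After 1 (propagate distance d=38): x=-3.2000 theta=0.1000
After 2 (thin lens f=42): x=-3.2000 theta=37/210 (≈0.1762)
After 3 (propagate distance d=24): x=36/35 (≈1.0286) theta=37/210 (≈0.1762)
After 4 (thin lens f=21): x=36/35 (≈1.0286) theta=187/1470 (≈0.1272)
After 5 (propagate distance d=30 (to screen)): x=1187/245 (≈4.8449) theta=187/1470 (≈0.1272)
|theta_initial|=0.1000 |theta_final|=187/1470 (≈0.1272) -> increased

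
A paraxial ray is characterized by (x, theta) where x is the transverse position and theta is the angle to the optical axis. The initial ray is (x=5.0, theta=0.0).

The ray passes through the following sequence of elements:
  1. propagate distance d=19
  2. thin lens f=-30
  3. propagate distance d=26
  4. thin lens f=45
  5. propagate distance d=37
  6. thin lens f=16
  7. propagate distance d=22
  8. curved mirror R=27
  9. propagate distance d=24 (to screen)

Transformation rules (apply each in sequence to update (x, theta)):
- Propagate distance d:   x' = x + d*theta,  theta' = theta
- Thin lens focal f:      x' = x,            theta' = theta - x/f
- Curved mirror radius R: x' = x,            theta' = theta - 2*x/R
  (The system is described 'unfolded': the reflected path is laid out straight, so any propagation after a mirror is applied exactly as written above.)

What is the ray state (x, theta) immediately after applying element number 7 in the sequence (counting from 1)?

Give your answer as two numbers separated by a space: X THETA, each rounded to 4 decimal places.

Answer: -3.8310 -0.5299

Derivation:
Initial: x=5.0000 theta=0.0000
After 1 (propagate distance d=19): x=5.0000 theta=0.0000
After 2 (thin lens f=-30): x=5.0000 theta=1/6 (≈0.1667)
After 3 (propagate distance d=26): x=28/3 (≈9.3333) theta=1/6 (≈0.1667)
After 4 (thin lens f=45): x=28/3 (≈9.3333) theta=-11/270 (≈-0.0407)
After 5 (propagate distance d=37): x=2113/270 (≈7.8259) theta=-11/270 (≈-0.0407)
After 6 (thin lens f=16): x=2113/270 (≈7.8259) theta=-763/1440 (≈-0.5299)
After 7 (propagate distance d=22): x=-1655/432 (≈-3.8310) theta=-763/1440 (≈-0.5299)
Rounded to 4 decimal places: x = -3.8310, theta = -0.5299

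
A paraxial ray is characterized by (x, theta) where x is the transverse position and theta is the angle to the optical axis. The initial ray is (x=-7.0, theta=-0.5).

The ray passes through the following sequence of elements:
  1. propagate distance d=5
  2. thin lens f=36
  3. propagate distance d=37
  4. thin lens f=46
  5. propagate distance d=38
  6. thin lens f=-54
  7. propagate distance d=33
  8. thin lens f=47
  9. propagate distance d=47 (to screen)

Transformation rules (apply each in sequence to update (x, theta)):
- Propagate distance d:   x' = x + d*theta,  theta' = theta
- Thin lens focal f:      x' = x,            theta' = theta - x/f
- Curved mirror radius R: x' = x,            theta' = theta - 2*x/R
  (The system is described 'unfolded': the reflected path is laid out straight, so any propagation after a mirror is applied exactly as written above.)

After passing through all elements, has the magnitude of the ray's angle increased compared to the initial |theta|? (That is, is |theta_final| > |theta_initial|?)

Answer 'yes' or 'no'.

Answer: no

Derivation:
Initial: x=-7.0000 theta=-0.5000
After 1 (propagate distance d=5): x=-9.5000 theta=-0.5000
After 2 (thin lens f=36): x=-9.5000 theta=-17/72 (≈-0.2361)
After 3 (propagate distance d=37): x=-1313/72 (≈-18.2361) theta=-17/72 (≈-0.2361)
After 4 (thin lens f=46): x=-1313/72 (≈-18.2361) theta=59/368 (≈0.1603)
After 5 (propagate distance d=38): x=-10055/828 (≈-12.1437) theta=59/368 (≈0.1603)
After 6 (thin lens f=-54): x=-10055/828 (≈-12.1437) theta=-251/3888 (≈-0.0646)
After 7 (propagate distance d=33): x=-425483/29808 (≈-14.2741) theta=-251/3888 (≈-0.0646)
After 8 (thin lens f=47): x=-425483/29808 (≈-14.2741) theta=502559/2101464 (≈0.2391)
After 9 (propagate distance d=47 (to screen)): x=-11797/3888 (≈-3.0342) theta=502559/2101464 (≈0.2391)
|theta_initial|=0.5000 |theta_final|=502559/2101464 (≈0.2391) -> not increased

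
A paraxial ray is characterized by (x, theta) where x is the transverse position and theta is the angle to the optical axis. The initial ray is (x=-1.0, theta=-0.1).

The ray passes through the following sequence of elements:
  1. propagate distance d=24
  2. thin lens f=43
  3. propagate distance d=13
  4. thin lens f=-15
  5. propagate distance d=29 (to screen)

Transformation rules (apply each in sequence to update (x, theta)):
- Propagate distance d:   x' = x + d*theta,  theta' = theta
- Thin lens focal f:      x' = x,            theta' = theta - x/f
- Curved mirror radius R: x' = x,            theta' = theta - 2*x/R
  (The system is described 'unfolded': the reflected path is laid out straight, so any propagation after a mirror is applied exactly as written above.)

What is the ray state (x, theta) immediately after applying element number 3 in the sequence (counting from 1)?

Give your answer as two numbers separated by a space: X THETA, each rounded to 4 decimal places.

Answer: -3.6721 -0.0209

Derivation:
Initial: x=-1.0000 theta=-0.1000
After 1 (propagate distance d=24): x=-3.4000 theta=-0.1000
After 2 (thin lens f=43): x=-3.4000 theta=-9/430 (≈-0.0209)
After 3 (propagate distance d=13): x=-1579/430 (≈-3.6721) theta=-9/430 (≈-0.0209)
Rounded to 4 decimal places: x = -3.6721, theta = -0.0209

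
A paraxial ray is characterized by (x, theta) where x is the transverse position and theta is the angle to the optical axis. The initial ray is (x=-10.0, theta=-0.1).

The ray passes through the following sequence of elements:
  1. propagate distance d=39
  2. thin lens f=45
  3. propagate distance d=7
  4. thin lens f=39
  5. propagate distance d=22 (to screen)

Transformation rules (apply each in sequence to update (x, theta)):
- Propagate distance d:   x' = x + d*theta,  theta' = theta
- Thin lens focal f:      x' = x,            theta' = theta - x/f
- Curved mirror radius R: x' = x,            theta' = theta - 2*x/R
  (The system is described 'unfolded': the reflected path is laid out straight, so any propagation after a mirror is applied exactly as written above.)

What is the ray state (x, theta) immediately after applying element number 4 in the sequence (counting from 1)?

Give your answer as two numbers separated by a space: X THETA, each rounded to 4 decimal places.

Initial: x=-10.0000 theta=-0.1000
After 1 (propagate distance d=39): x=-13.9000 theta=-0.1000
After 2 (thin lens f=45): x=-13.9000 theta=47/225 (≈0.2089)
After 3 (propagate distance d=7): x=-5597/450 (≈-12.4378) theta=47/225 (≈0.2089)
After 4 (thin lens f=39): x=-5597/450 (≈-12.4378) theta=9263/17550 (≈0.5278)
Rounded to 4 decimal places: x = -12.4378, theta = 0.5278

Answer: -12.4378 0.5278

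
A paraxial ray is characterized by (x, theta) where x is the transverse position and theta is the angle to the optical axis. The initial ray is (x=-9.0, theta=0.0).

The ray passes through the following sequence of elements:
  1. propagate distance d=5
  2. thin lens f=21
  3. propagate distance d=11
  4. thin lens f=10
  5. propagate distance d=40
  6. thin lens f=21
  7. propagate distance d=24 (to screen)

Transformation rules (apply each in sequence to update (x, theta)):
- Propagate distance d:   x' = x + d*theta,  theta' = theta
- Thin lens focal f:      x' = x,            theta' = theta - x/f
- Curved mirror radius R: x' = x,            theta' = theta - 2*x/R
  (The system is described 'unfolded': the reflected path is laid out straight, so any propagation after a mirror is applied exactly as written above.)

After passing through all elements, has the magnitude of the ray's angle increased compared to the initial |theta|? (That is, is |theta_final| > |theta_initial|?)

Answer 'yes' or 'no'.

Answer: yes

Derivation:
Initial: x=-9.0000 theta=0.0000
After 1 (propagate distance d=5): x=-9.0000 theta=0.0000
After 2 (thin lens f=21): x=-9.0000 theta=3/7 (≈0.4286)
After 3 (propagate distance d=11): x=-30/7 (≈-4.2857) theta=3/7 (≈0.4286)
After 4 (thin lens f=10): x=-30/7 (≈-4.2857) theta=6/7 (≈0.8571)
After 5 (propagate distance d=40): x=30.0000 theta=6/7 (≈0.8571)
After 6 (thin lens f=21): x=30.0000 theta=-4/7 (≈-0.5714)
After 7 (propagate distance d=24 (to screen)): x=114/7 (≈16.2857) theta=-4/7 (≈-0.5714)
|theta_initial|=0.0000 |theta_final|=4/7 (≈0.5714) -> increased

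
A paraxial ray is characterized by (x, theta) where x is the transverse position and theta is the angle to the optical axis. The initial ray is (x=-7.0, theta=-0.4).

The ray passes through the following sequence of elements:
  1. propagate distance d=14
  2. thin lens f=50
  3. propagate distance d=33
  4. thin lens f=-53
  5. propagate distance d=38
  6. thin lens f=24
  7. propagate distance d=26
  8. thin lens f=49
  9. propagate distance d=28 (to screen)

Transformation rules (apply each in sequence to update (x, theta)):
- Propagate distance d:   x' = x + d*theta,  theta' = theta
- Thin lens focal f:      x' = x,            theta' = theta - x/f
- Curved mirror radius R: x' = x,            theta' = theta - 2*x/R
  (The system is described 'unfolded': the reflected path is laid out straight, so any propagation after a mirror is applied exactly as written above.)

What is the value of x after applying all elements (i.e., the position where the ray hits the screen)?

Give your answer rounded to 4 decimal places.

Initial: x=-7.0000 theta=-0.4000
After 1 (propagate distance d=14): x=-12.6000 theta=-0.4000
After 2 (thin lens f=50): x=-12.6000 theta=-0.1480
After 3 (propagate distance d=33): x=-17.4840 theta=-0.1480
After 4 (thin lens f=-53): x=-17.4840 theta=-3166/6625 (≈-0.4779)
After 5 (propagate distance d=38): x=-472279/13250 (≈-35.6437) theta=-3166/6625 (≈-0.4779)
After 6 (thin lens f=24): x=-472279/13250 (≈-35.6437) theta=320311/318000 (≈1.0073)
After 7 (propagate distance d=26): x=-300661/31800 (≈-9.4547) theta=320311/318000 (≈1.0073)
After 8 (thin lens f=49): x=-300661/31800 (≈-9.4547) theta=18701849/15582000 (≈1.2002)
After 9 (propagate distance d=28 (to screen)): x=26880563/1113000 (≈24.1514) theta=18701849/15582000 (≈1.2002)
Rounded to 4 decimal places: x = 24.1514

Answer: 24.1514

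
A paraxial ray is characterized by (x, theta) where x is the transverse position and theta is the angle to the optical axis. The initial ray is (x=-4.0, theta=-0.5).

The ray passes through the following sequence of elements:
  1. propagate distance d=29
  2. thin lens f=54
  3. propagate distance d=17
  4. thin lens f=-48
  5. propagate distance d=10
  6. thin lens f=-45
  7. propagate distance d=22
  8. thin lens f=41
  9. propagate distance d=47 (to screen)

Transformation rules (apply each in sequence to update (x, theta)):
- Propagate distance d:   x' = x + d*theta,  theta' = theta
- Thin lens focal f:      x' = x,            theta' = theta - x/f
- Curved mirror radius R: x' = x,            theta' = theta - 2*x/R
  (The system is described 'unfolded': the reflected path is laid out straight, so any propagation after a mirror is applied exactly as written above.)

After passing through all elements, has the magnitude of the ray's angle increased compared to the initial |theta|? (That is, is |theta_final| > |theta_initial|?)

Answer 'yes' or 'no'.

Answer: no

Derivation:
Initial: x=-4.0000 theta=-0.5000
After 1 (propagate distance d=29): x=-18.5000 theta=-0.5000
After 2 (thin lens f=54): x=-18.5000 theta=-17/108 (≈-0.1574)
After 3 (propagate distance d=17): x=-2287/108 (≈-21.1759) theta=-17/108 (≈-0.1574)
After 4 (thin lens f=-48): x=-2287/108 (≈-21.1759) theta=-3103/5184 (≈-0.5986)
After 5 (propagate distance d=10): x=-70403/2592 (≈-27.1617) theta=-3103/5184 (≈-0.5986)
After 6 (thin lens f=-45): x=-70403/2592 (≈-27.1617) theta=-280441/233280 (≈-1.2022)
After 7 (propagate distance d=22): x=-3126493/58320 (≈-53.6093) theta=-280441/233280 (≈-1.2022)
After 8 (thin lens f=41): x=-3126493/58320 (≈-53.6093) theta=1007891/9564480 (≈0.1054)
After 9 (propagate distance d=47 (to screen)): x=-93074795/1912896 (≈-48.6565) theta=1007891/9564480 (≈0.1054)
|theta_initial|=0.5000 |theta_final|=1007891/9564480 (≈0.1054) -> not increased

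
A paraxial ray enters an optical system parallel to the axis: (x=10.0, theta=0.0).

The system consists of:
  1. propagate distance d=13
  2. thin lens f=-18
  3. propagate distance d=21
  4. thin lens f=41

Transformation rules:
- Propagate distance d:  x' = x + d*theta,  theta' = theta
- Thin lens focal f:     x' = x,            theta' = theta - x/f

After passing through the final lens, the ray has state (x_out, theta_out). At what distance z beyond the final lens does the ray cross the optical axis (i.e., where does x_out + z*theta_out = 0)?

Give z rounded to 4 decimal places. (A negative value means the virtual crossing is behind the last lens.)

Initial: x=10.0000 theta=0.0000
After 1 (propagate distance d=13): x=10.0000 theta=0.0000
After 2 (thin lens f=-18): x=10.0000 theta=5/9 (≈0.5556)
After 3 (propagate distance d=21): x=65/3 (≈21.6667) theta=5/9 (≈0.5556)
After 4 (thin lens f=41): x=65/3 (≈21.6667) theta=10/369 (≈0.0271)
z_focus = -x_out/theta_out = -(65/3)/(10/369) = -799.5000
Rounded to 4 decimal places: z = -799.5000

Answer: -799.5000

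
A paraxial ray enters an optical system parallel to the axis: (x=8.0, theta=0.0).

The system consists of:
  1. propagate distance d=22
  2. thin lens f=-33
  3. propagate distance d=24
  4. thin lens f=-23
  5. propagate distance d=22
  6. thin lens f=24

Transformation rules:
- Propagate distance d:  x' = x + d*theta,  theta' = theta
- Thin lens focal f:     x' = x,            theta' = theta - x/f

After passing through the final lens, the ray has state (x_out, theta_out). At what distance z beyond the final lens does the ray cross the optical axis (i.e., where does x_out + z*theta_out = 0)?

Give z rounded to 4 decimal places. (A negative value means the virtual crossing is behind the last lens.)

Initial: x=8.0000 theta=0.0000
After 1 (propagate distance d=22): x=8.0000 theta=0.0000
After 2 (thin lens f=-33): x=8.0000 theta=8/33 (≈0.2424)
After 3 (propagate distance d=24): x=152/11 (≈13.8182) theta=8/33 (≈0.2424)
After 4 (thin lens f=-23): x=152/11 (≈13.8182) theta=640/759 (≈0.8432)
After 5 (propagate distance d=22): x=24568/759 (≈32.3689) theta=640/759 (≈0.8432)
After 6 (thin lens f=24): x=24568/759 (≈32.3689) theta=-1151/2277 (≈-0.5055)
z_focus = -x_out/theta_out = -(24568/759)/(-1151/2277) = 73704/1151 ≈ 64.0348
Rounded to 4 decimal places: z = 64.0348

Answer: 64.0348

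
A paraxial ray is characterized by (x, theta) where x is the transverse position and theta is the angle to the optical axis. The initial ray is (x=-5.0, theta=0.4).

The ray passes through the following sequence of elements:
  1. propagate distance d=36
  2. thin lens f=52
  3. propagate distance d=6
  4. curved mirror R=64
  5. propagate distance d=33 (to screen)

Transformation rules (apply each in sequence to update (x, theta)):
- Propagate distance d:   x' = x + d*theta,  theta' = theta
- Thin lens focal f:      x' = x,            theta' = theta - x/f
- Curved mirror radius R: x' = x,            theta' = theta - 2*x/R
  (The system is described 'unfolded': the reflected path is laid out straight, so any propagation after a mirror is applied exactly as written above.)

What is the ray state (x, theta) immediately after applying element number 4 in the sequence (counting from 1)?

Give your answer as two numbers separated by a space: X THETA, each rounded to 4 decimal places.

Initial: x=-5.0000 theta=0.4000
After 1 (propagate distance d=36): x=9.4000 theta=0.4000
After 2 (thin lens f=52): x=9.4000 theta=57/260 (≈0.2192)
After 3 (propagate distance d=6): x=1393/130 (≈10.7154) theta=57/260 (≈0.2192)
After 4 (curved mirror R=64): x=1393/130 (≈10.7154) theta=-37/320 (≈-0.1156)
Rounded to 4 decimal places: x = 10.7154, theta = -0.1156

Answer: 10.7154 -0.1156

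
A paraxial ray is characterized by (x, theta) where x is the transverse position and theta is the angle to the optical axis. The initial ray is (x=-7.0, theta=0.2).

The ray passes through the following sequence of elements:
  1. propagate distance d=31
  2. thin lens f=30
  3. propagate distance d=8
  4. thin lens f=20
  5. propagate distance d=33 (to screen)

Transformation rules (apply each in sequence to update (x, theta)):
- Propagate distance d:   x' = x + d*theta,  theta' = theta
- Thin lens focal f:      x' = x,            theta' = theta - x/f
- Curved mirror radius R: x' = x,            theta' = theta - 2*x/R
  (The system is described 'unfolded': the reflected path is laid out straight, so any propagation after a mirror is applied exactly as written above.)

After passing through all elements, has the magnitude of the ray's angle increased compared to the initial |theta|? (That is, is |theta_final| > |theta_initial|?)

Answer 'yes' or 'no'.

Answer: no

Derivation:
Initial: x=-7.0000 theta=0.2000
After 1 (propagate distance d=31): x=-0.8000 theta=0.2000
After 2 (thin lens f=30): x=-0.8000 theta=17/75 (≈0.2267)
After 3 (propagate distance d=8): x=76/75 (≈1.0133) theta=17/75 (≈0.2267)
After 4 (thin lens f=20): x=76/75 (≈1.0133) theta=0.1760
After 5 (propagate distance d=33 (to screen)): x=2558/375 (≈6.8213) theta=0.1760
|theta_initial|=0.2000 |theta_final|=0.1760 -> not increased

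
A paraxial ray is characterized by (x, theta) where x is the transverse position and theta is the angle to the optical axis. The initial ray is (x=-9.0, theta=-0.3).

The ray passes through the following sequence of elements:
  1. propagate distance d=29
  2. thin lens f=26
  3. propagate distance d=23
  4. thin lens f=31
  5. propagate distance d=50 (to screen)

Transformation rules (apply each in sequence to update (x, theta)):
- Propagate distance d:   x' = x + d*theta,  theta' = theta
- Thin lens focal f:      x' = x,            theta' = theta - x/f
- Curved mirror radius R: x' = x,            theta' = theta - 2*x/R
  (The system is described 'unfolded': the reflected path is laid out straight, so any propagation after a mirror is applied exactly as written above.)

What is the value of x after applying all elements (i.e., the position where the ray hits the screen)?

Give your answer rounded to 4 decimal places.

Initial: x=-9.0000 theta=-0.3000
After 1 (propagate distance d=29): x=-17.7000 theta=-0.3000
After 2 (thin lens f=26): x=-17.7000 theta=99/260 (≈0.3808)
After 3 (propagate distance d=23): x=-465/52 (≈-8.9423) theta=99/260 (≈0.3808)
After 4 (thin lens f=31): x=-465/52 (≈-8.9423) theta=87/130 (≈0.6692)
After 5 (propagate distance d=50 (to screen)): x=1275/52 (≈24.5192) theta=87/130 (≈0.6692)
Rounded to 4 decimal places: x = 24.5192

Answer: 24.5192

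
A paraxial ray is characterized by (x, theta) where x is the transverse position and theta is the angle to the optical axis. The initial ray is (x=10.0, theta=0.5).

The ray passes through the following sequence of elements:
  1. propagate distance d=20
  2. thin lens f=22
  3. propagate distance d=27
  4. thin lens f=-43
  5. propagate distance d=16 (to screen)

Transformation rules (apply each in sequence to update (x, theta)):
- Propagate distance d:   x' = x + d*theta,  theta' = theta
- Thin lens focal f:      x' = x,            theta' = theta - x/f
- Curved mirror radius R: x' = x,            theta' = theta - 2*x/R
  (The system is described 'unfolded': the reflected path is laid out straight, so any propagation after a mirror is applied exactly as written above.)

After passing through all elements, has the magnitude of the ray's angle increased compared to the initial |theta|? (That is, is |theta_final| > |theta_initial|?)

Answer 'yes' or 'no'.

Initial: x=10.0000 theta=0.5000
After 1 (propagate distance d=20): x=20.0000 theta=0.5000
After 2 (thin lens f=22): x=20.0000 theta=-9/22 (≈-0.4091)
After 3 (propagate distance d=27): x=197/22 (≈8.9545) theta=-9/22 (≈-0.4091)
After 4 (thin lens f=-43): x=197/22 (≈8.9545) theta=-95/473 (≈-0.2008)
After 5 (propagate distance d=16 (to screen)): x=5431/946 (≈5.7410) theta=-95/473 (≈-0.2008)
|theta_initial|=0.5000 |theta_final|=95/473 (≈0.2008) -> not increased

Answer: no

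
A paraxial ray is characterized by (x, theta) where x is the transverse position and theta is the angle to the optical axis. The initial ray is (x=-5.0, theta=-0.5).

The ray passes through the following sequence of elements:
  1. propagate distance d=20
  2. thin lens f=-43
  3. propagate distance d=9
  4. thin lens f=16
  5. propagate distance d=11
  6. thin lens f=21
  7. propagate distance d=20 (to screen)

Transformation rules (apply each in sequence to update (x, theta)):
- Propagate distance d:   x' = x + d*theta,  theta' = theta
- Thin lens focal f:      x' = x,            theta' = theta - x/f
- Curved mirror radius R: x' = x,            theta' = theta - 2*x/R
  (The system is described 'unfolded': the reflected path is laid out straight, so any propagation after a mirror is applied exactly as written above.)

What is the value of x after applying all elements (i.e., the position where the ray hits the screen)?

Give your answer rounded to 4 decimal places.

Initial: x=-5.0000 theta=-0.5000
After 1 (propagate distance d=20): x=-15.0000 theta=-0.5000
After 2 (thin lens f=-43): x=-15.0000 theta=-73/86 (≈-0.8488)
After 3 (propagate distance d=9): x=-1947/86 (≈-22.6395) theta=-73/86 (≈-0.8488)
After 4 (thin lens f=16): x=-1947/86 (≈-22.6395) theta=779/1376 (≈0.5661)
After 5 (propagate distance d=11): x=-22583/1376 (≈-16.4121) theta=779/1376 (≈0.5661)
After 6 (thin lens f=21): x=-22583/1376 (≈-16.4121) theta=19471/14448 (≈1.3477)
After 7 (propagate distance d=20 (to screen)): x=304597/28896 (≈10.5411) theta=19471/14448 (≈1.3477)
Rounded to 4 decimal places: x = 10.5411

Answer: 10.5411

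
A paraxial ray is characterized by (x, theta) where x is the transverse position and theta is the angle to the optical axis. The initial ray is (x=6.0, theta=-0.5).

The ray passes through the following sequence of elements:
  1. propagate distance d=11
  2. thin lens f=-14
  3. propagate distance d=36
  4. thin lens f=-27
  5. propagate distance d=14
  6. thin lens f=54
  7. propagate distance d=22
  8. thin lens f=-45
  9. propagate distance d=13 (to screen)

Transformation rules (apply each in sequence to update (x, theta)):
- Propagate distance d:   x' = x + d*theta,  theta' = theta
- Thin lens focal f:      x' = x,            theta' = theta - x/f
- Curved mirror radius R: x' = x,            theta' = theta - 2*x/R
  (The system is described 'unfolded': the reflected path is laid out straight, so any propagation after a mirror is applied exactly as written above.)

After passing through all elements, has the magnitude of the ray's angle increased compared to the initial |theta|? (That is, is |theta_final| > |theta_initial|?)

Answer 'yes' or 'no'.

Answer: yes

Derivation:
Initial: x=6.0000 theta=-0.5000
After 1 (propagate distance d=11): x=0.5000 theta=-0.5000
After 2 (thin lens f=-14): x=0.5000 theta=-13/28 (≈-0.4643)
After 3 (propagate distance d=36): x=-227/14 (≈-16.2143) theta=-13/28 (≈-0.4643)
After 4 (thin lens f=-27): x=-227/14 (≈-16.2143) theta=-115/108 (≈-1.0648)
After 5 (propagate distance d=14): x=-5882/189 (≈-31.1217) theta=-115/108 (≈-1.0648)
After 6 (thin lens f=54): x=-5882/189 (≈-31.1217) theta=-9971/20412 (≈-0.4885)
After 7 (propagate distance d=22): x=-427309/10206 (≈-41.8684) theta=-9971/20412 (≈-0.4885)
After 8 (thin lens f=-45): x=-427309/10206 (≈-41.8684) theta=-1303313/918540 (≈-1.4189)
After 9 (propagate distance d=13 (to screen)): x=-55400879/918540 (≈-60.3141) theta=-1303313/918540 (≈-1.4189)
|theta_initial|=0.5000 |theta_final|=1303313/918540 (≈1.4189) -> increased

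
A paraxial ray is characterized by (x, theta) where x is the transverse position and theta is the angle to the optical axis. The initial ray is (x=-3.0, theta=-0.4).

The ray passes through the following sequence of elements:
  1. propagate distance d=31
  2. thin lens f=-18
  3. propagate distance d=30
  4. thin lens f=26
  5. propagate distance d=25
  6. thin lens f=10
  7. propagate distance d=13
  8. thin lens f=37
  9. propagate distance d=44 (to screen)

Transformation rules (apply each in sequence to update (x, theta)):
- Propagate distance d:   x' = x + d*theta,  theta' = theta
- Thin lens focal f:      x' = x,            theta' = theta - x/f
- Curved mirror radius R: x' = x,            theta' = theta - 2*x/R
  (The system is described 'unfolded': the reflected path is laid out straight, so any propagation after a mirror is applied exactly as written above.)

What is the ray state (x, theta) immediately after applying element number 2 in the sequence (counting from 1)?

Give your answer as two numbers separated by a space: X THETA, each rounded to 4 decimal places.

Initial: x=-3.0000 theta=-0.4000
After 1 (propagate distance d=31): x=-15.4000 theta=-0.4000
After 2 (thin lens f=-18): x=-15.4000 theta=-113/90 (≈-1.2556)
Rounded to 4 decimal places: x = -15.4000, theta = -1.2556

Answer: -15.4000 -1.2556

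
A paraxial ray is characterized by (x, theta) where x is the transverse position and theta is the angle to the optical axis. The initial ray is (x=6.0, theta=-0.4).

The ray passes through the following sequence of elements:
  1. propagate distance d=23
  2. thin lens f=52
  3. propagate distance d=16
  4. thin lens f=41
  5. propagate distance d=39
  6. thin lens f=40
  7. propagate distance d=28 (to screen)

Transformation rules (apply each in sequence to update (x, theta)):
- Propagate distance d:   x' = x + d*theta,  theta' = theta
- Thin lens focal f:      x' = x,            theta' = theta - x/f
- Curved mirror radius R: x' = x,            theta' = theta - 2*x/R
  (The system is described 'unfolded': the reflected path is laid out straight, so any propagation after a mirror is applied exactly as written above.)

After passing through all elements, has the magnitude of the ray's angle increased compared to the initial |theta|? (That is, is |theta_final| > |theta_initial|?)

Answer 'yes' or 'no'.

Initial: x=6.0000 theta=-0.4000
After 1 (propagate distance d=23): x=-3.2000 theta=-0.4000
After 2 (thin lens f=52): x=-3.2000 theta=-22/65 (≈-0.3385)
After 3 (propagate distance d=16): x=-112/13 (≈-8.6154) theta=-22/65 (≈-0.3385)
After 4 (thin lens f=41): x=-112/13 (≈-8.6154) theta=-342/2665 (≈-0.1283)
After 5 (propagate distance d=39): x=-36298/2665 (≈-13.6203) theta=-342/2665 (≈-0.1283)
After 6 (thin lens f=40): x=-36298/2665 (≈-13.6203) theta=11309/53300 (≈0.2122)
After 7 (propagate distance d=28 (to screen)): x=-102327/13325 (≈-7.6793) theta=11309/53300 (≈0.2122)
|theta_initial|=0.4000 |theta_final|=11309/53300 (≈0.2122) -> not increased

Answer: no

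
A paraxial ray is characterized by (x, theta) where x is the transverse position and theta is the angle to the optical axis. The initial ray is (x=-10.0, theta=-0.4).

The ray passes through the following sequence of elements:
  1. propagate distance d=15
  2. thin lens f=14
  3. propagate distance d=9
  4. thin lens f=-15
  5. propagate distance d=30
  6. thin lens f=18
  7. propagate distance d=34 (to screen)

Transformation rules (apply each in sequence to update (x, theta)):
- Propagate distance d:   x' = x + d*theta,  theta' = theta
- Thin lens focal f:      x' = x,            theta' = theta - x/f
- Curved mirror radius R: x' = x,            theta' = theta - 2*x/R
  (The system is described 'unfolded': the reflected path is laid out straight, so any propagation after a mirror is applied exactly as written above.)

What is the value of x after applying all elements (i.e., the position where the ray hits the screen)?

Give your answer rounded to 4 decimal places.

Answer: 9.1733

Derivation:
Initial: x=-10.0000 theta=-0.4000
After 1 (propagate distance d=15): x=-16.0000 theta=-0.4000
After 2 (thin lens f=14): x=-16.0000 theta=26/35 (≈0.7429)
After 3 (propagate distance d=9): x=-326/35 (≈-9.3143) theta=26/35 (≈0.7429)
After 4 (thin lens f=-15): x=-326/35 (≈-9.3143) theta=64/525 (≈0.1219)
After 5 (propagate distance d=30): x=-198/35 (≈-5.6571) theta=64/525 (≈0.1219)
After 6 (thin lens f=18): x=-198/35 (≈-5.6571) theta=229/525 (≈0.4362)
After 7 (propagate distance d=34 (to screen)): x=688/75 (≈9.1733) theta=229/525 (≈0.4362)
Rounded to 4 decimal places: x = 9.1733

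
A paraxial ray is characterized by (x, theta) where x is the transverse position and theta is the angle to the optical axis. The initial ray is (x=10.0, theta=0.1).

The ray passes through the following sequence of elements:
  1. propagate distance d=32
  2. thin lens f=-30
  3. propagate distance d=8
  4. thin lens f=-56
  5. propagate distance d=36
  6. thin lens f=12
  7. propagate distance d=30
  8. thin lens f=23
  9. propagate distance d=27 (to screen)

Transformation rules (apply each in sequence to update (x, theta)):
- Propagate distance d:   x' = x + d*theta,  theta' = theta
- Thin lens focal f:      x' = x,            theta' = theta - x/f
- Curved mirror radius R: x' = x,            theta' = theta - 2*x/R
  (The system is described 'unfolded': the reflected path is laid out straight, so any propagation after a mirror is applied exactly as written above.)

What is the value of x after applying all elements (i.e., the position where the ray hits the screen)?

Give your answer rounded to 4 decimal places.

Answer: -77.3441

Derivation:
Initial: x=10.0000 theta=0.1000
After 1 (propagate distance d=32): x=13.2000 theta=0.1000
After 2 (thin lens f=-30): x=13.2000 theta=0.5400
After 3 (propagate distance d=8): x=17.5200 theta=0.5400
After 4 (thin lens f=-56): x=17.5200 theta=597/700 (≈0.8529)
After 5 (propagate distance d=36): x=8439/175 (≈48.2229) theta=597/700 (≈0.8529)
After 6 (thin lens f=12): x=8439/175 (≈48.2229) theta=-554/175 (≈-3.1657)
After 7 (propagate distance d=30): x=-8181/175 (≈-46.7486) theta=-554/175 (≈-3.1657)
After 8 (thin lens f=23): x=-8181/175 (≈-46.7486) theta=-4561/4025 (≈-1.1332)
After 9 (propagate distance d=27 (to screen)): x=-62262/805 (≈-77.3441) theta=-4561/4025 (≈-1.1332)
Rounded to 4 decimal places: x = -77.3441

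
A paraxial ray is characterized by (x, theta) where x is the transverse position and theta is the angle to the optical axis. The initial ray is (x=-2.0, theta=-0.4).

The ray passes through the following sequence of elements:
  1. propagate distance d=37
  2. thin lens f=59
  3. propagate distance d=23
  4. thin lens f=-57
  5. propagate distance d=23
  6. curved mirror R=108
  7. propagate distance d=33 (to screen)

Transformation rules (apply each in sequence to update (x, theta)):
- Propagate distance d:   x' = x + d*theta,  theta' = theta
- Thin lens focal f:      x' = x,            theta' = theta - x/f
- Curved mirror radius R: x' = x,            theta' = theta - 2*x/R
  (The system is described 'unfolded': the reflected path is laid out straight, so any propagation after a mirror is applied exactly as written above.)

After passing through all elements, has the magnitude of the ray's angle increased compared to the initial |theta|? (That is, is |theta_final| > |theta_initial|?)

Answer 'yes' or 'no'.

Answer: no

Derivation:
Initial: x=-2.0000 theta=-0.4000
After 1 (propagate distance d=37): x=-16.8000 theta=-0.4000
After 2 (thin lens f=59): x=-16.8000 theta=-34/295 (≈-0.1153)
After 3 (propagate distance d=23): x=-5738/295 (≈-19.4508) theta=-34/295 (≈-0.1153)
After 4 (thin lens f=-57): x=-5738/295 (≈-19.4508) theta=-404/885 (≈-0.4565)
After 5 (propagate distance d=23): x=-26506/885 (≈-29.9503) theta=-404/885 (≈-0.4565)
After 6 (curved mirror R=108): x=-26506/885 (≈-29.9503) theta=469/4779 (≈0.0981)
After 7 (propagate distance d=33 (to screen)): x=-212759/7965 (≈-26.7117) theta=469/4779 (≈0.0981)
|theta_initial|=0.4000 |theta_final|=469/4779 (≈0.0981) -> not increased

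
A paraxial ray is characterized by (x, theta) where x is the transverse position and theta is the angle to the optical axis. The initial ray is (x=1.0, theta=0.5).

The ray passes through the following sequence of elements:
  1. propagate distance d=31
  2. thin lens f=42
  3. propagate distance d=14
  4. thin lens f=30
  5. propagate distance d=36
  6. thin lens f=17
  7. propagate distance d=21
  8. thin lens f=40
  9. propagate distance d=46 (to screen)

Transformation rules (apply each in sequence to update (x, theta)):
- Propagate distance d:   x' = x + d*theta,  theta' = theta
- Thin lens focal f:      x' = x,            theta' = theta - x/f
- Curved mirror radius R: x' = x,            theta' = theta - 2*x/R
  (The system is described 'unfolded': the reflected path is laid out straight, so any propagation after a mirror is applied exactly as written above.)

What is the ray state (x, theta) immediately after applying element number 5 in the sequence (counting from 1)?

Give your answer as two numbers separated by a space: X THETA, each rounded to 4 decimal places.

Initial: x=1.0000 theta=0.5000
After 1 (propagate distance d=31): x=16.5000 theta=0.5000
After 2 (thin lens f=42): x=16.5000 theta=3/28 (≈0.1071)
After 3 (propagate distance d=14): x=18.0000 theta=3/28 (≈0.1071)
After 4 (thin lens f=30): x=18.0000 theta=-69/140 (≈-0.4929)
After 5 (propagate distance d=36): x=9/35 (≈0.2571) theta=-69/140 (≈-0.4929)
Rounded to 4 decimal places: x = 0.2571, theta = -0.4929

Answer: 0.2571 -0.4929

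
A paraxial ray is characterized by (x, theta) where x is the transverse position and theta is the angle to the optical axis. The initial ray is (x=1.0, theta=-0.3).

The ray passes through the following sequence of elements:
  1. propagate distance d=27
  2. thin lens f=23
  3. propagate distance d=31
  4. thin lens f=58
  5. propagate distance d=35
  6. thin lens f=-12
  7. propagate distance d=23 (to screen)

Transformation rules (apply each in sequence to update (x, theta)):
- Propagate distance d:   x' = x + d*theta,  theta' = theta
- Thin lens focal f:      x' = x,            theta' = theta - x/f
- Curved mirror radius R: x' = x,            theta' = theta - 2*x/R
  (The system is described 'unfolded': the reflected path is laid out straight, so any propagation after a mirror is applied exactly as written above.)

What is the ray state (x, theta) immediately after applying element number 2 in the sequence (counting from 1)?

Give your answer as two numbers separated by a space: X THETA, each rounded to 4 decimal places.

Initial: x=1.0000 theta=-0.3000
After 1 (propagate distance d=27): x=-7.1000 theta=-0.3000
After 2 (thin lens f=23): x=-7.1000 theta=1/115 (≈0.0087)
Rounded to 4 decimal places: x = -7.1000, theta = 0.0087

Answer: -7.1000 0.0087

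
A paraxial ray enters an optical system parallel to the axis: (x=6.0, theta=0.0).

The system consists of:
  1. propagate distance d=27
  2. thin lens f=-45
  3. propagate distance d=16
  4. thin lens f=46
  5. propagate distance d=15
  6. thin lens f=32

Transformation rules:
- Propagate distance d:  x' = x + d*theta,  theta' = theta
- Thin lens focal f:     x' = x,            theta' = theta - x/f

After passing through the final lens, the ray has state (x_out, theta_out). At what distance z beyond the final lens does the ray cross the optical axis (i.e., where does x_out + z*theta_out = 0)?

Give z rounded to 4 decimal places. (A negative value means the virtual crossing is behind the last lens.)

Answer: 26.9820

Derivation:
Initial: x=6.0000 theta=0.0000
After 1 (propagate distance d=27): x=6.0000 theta=0.0000
After 2 (thin lens f=-45): x=6.0000 theta=2/15 (≈0.1333)
After 3 (propagate distance d=16): x=122/15 (≈8.1333) theta=2/15 (≈0.1333)
After 4 (thin lens f=46): x=122/15 (≈8.1333) theta=-1/23 (≈-0.0435)
After 5 (propagate distance d=15): x=2581/345 (≈7.4812) theta=-1/23 (≈-0.0435)
After 6 (thin lens f=32): x=2581/345 (≈7.4812) theta=-3061/11040 (≈-0.2773)
z_focus = -x_out/theta_out = -(2581/345)/(-3061/11040) = 82592/3061 ≈ 26.9820
Rounded to 4 decimal places: z = 26.9820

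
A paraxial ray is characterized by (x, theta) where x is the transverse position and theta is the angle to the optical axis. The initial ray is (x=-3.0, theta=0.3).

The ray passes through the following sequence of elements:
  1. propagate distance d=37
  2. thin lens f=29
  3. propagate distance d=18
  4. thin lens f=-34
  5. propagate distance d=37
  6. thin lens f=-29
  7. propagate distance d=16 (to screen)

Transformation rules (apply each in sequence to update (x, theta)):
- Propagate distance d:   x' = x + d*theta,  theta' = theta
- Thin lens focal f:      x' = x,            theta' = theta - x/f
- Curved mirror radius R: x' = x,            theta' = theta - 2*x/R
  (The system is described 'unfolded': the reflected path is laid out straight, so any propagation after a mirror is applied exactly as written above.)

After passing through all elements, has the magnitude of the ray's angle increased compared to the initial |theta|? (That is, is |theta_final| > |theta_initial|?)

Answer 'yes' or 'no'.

Answer: yes

Derivation:
Initial: x=-3.0000 theta=0.3000
After 1 (propagate distance d=37): x=8.1000 theta=0.3000
After 2 (thin lens f=29): x=8.1000 theta=3/145 (≈0.0207)
After 3 (propagate distance d=18): x=2457/290 (≈8.4724) theta=3/145 (≈0.0207)
After 4 (thin lens f=-34): x=2457/290 (≈8.4724) theta=2661/9860 (≈0.2699)
After 5 (propagate distance d=37): x=36399/1972 (≈18.4579) theta=2661/9860 (≈0.2699)
After 6 (thin lens f=-29): x=36399/1972 (≈18.4579) theta=64791/71485 (≈0.9064)
After 7 (propagate distance d=16 (to screen)): x=9424479/285940 (≈32.9596) theta=64791/71485 (≈0.9064)
|theta_initial|=0.3000 |theta_final|=64791/71485 (≈0.9064) -> increased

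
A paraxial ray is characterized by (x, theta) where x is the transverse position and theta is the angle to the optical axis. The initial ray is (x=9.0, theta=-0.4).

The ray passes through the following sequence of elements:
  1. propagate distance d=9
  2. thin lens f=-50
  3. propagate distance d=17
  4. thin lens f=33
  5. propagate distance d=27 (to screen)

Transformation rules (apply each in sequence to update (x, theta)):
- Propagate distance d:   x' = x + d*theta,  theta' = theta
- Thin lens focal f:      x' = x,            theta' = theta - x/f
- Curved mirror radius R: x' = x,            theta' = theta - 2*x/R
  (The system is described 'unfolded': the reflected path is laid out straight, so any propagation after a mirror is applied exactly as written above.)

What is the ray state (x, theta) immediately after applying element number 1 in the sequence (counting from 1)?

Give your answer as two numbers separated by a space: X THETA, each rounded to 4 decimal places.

Initial: x=9.0000 theta=-0.4000
After 1 (propagate distance d=9): x=5.4000 theta=-0.4000
Rounded to 4 decimal places: x = 5.4000, theta = -0.4000

Answer: 5.4000 -0.4000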